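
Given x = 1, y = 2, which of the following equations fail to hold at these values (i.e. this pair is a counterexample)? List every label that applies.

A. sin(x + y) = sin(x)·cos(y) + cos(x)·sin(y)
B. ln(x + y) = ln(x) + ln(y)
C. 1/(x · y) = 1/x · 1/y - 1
Evaluating each claim at the given values:
A. LHS = sin(3) ≈ 0.1411, RHS = sin(1)·cos(2) + sin(2)·cos(1) ≈ 0.1411 → holds here (LHS = RHS)
B. LHS = ln(3) ≈ 1.099, RHS = ln(2) ≈ 0.6931 → fails here (LHS ≠ RHS)
C. LHS = 1/2, RHS = -1/2 → fails here (LHS ≠ RHS)

Answer: B, C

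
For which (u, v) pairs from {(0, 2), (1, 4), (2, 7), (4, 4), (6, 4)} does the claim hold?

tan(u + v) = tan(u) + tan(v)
(0, 2)

Testing each pair:
(0, 2): LHS = tan(2) ≈ -2.185, RHS = tan(2) ≈ -2.185 → holds
(1, 4): LHS = tan(5) ≈ -3.381, RHS = tan(4) + tan(1) ≈ 2.715 → fails
(2, 7): LHS = tan(9) ≈ -0.4523, RHS = tan(2) + tan(7) ≈ -1.314 → fails
(4, 4): LHS = tan(8) ≈ -6.8, RHS = 2·tan(4) ≈ 2.316 → fails
(6, 4): LHS = tan(10) ≈ 0.6484, RHS = tan(6) + tan(4) ≈ 0.8668 → fails

1 of 5 pairs satisfies the claim.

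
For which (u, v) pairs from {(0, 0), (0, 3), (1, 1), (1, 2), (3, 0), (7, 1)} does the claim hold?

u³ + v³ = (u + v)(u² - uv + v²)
All pairs

Testing each pair:
(0, 0): LHS = 0, RHS = 0 → holds
(0, 3): LHS = 27, RHS = 27 → holds
(1, 1): LHS = 2, RHS = 2 → holds
(1, 2): LHS = 9, RHS = 9 → holds
(3, 0): LHS = 27, RHS = 27 → holds
(7, 1): LHS = 344, RHS = 344 → holds

Every pair satisfies the claim.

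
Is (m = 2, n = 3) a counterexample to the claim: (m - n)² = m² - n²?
Substituting m = 2, n = 3:
LHS = (2 - 3)² = 1
RHS = 2² - 3² = -5

Since LHS ≠ RHS, this pair disproves the claim.

Answer: Yes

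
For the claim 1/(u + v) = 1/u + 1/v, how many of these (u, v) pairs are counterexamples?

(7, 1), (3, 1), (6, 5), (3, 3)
Testing each pair:
(7, 1): LHS = 1/8, RHS = 8/7 → counterexample
(3, 1): LHS = 1/4, RHS = 4/3 → counterexample
(6, 5): LHS = 1/11, RHS = 11/30 → counterexample
(3, 3): LHS = 1/6, RHS = 2/3 → counterexample

That makes 4 counterexamples.

Answer: 4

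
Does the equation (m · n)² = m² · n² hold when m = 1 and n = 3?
Holds

Substituting m = 1, n = 3:

LHS = (1 · 3)² = 9
RHS = 1² · 3² = 9

LHS = RHS, so the equation holds at this point.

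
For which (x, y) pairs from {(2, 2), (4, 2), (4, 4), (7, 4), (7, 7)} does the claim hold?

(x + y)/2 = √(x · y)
Testing each pair:
(2, 2): LHS = 2, RHS = 2 → holds
(4, 2): LHS = 3, RHS = 2·√(2) ≈ 2.828 → fails
(4, 4): LHS = 4, RHS = 4 → holds
(7, 4): LHS = 11/2, RHS = 2·√(7) ≈ 5.292 → fails
(7, 7): LHS = 7, RHS = 7 → holds

3 of 5 pairs satisfy the claim.

Answer: (2, 2), (4, 4), (7, 7)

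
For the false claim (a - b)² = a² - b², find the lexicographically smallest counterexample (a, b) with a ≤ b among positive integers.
At (1, 1): both sides equal 0, so it holds there.

Substituting (1, 2) into the claim:
LHS = (1 - 2)² = 1
RHS = 1² - 2² = -3

Since LHS ≠ RHS, this pair disproves the claim, and no lexicographically smaller pair (a ≤ b, positive integers) does.

For instance (4, 8) is also a counterexample (LHS = 16, RHS = -48), but it's lexicographically larger.

Answer: (a, b) = (1, 2)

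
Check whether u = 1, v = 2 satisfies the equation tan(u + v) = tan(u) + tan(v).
Fails

Substituting u = 1, v = 2:

LHS = tan(1 + 2) = tan(3) ≈ -0.1425
RHS = tan(1) + tan(2) ≈ -0.6276

LHS ≠ RHS, so the equation does not hold at this point.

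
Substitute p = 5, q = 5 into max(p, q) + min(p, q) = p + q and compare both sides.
LHS = max(5, 5) + min(5, 5) = 10
RHS = 5 + 5 = 10

LHS = RHS: the two sides agree.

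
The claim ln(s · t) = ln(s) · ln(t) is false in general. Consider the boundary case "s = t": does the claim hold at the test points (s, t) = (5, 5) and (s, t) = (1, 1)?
Only at (1, 1)

At (5, 5): LHS = ln(25) ≈ 3.219 ≠ RHS = ln(5)² ≈ 2.59
At (1, 1): LHS = 0, RHS = 0 → equal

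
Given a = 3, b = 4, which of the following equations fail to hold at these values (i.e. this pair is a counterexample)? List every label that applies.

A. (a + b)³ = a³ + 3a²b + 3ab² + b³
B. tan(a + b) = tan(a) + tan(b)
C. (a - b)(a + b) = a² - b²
Evaluating each claim at the given values:
A. LHS = 343, RHS = 343 → holds here (LHS = RHS)
B. LHS = tan(7) ≈ 0.8714, RHS = tan(3) + tan(4) ≈ 1.015 → fails here (LHS ≠ RHS)
C. LHS = -7, RHS = -7 → holds here (LHS = RHS)

Answer: B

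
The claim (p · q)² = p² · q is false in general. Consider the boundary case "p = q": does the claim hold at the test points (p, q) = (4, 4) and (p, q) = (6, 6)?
No, fails at both test points

At (4, 4): LHS = 256 ≠ RHS = 64
At (6, 6): LHS = 1296 ≠ RHS = 216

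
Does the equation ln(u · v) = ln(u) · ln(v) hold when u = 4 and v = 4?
Fails

Substituting u = 4, v = 4:

LHS = ln(4 · 4) = ln(16) ≈ 2.773
RHS = ln(4) · ln(4) = ln(4)² ≈ 1.922

LHS ≠ RHS, so the equation does not hold at this point.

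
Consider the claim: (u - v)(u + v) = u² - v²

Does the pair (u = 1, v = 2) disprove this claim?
Substituting u = 1, v = 2:
LHS = (1 - 2)(1 + 2) = -3
RHS = 1² - 2² = -3

The sides agree, so this pair does not disprove the claim.

Answer: No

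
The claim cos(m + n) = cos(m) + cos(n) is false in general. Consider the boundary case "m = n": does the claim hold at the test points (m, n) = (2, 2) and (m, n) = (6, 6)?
No, fails at both test points

At (2, 2): LHS = cos(4) ≈ -0.6536 ≠ RHS = 2·cos(2) ≈ -0.8323
At (6, 6): LHS = cos(12) ≈ 0.8439 ≠ RHS = 2·cos(6) ≈ 1.92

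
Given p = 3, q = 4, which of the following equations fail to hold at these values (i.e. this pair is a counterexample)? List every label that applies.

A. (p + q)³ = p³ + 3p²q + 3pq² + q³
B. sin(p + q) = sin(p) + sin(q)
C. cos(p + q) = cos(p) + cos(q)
B, C

Evaluating each claim at the given values:
A. LHS = 343, RHS = 343 → holds here (LHS = RHS)
B. LHS = sin(7) ≈ 0.657, RHS = sin(4) + sin(3) ≈ -0.6157 → fails here (LHS ≠ RHS)
C. LHS = cos(7) ≈ 0.7539, RHS = cos(3) + cos(4) ≈ -1.644 → fails here (LHS ≠ RHS)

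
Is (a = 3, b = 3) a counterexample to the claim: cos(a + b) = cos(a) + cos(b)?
Substituting a = 3, b = 3:
LHS = cos(3 + 3) = cos(6) ≈ 0.9602
RHS = cos(3) + cos(3) = 2·cos(3) ≈ -1.98

Since LHS ≠ RHS, this pair disproves the claim.

Answer: Yes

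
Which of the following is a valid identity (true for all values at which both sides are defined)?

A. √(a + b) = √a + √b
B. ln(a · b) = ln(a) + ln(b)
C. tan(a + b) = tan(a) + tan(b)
B

A: fails at (2, 3) — LHS = √(5) ≈ 2.236, RHS = √(2) + √(3) ≈ 3.146.
B: holds — e.g. at (2, 4), both sides equal ln(8) ≈ 2.079.
C: fails at (2, 5) — LHS = tan(7) ≈ 0.8714, RHS = tan(5) + tan(2) ≈ -5.566.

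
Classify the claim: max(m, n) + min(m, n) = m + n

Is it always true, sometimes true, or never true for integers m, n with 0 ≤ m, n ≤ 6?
Always true

The identity holds for every pair in the range. For instance at (m, n) = (1, 0): both sides equal 1.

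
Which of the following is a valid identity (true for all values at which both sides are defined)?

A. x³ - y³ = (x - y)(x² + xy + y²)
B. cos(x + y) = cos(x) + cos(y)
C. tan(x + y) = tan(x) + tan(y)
A

A: holds — e.g. at (1, 3), both sides equal -26.
B: fails at (1, 5) — LHS = cos(6) ≈ 0.9602, RHS = cos(5) + cos(1) ≈ 0.824.
C: fails at (1, 3) — LHS = tan(4) ≈ 1.158, RHS = tan(3) + tan(1) ≈ 1.415.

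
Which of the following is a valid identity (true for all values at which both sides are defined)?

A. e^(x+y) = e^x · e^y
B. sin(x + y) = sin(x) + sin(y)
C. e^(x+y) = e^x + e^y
A: holds — e.g. at (4, 5), both sides equal e^9 ≈ 8103.
B: fails at (1, 5) — LHS = sin(6) ≈ -0.2794, RHS = sin(5) + sin(1) ≈ -0.1175.
C: fails at (4, 5) — LHS = e^9 ≈ 8103, RHS = e^4 + e^5 ≈ 203.

Answer: A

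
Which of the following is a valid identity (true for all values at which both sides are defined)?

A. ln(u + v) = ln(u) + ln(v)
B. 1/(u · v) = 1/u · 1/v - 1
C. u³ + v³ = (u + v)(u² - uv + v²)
A: fails at (6, 7) — LHS = ln(13) ≈ 2.565, RHS = ln(6) + ln(7) ≈ 3.738.
B: fails at (3, 4) — LHS = 1/12, RHS = -11/12.
C: holds — e.g. at (1, 3), both sides equal 28.

Answer: C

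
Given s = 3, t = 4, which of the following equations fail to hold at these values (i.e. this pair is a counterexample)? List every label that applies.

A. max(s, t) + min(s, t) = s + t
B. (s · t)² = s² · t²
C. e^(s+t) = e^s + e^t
Evaluating each claim at the given values:
A. LHS = 7, RHS = 7 → holds here (LHS = RHS)
B. LHS = 144, RHS = 144 → holds here (LHS = RHS)
C. LHS = e^7 ≈ 1097, RHS = e^3 + e^4 ≈ 74.68 → fails here (LHS ≠ RHS)

Answer: C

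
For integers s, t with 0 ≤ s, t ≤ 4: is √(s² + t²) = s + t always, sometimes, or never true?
Sometimes true

It holds at (s, t) = (0, 1) (both sides equal 1), but fails at (s, t) = (4, 2) (LHS = 2·√(5) ≈ 4.472, RHS = 6).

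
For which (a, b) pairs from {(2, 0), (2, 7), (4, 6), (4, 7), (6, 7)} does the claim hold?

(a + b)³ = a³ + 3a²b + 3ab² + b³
Testing each pair:
(2, 0): LHS = 8, RHS = 8 → holds
(2, 7): LHS = 729, RHS = 729 → holds
(4, 6): LHS = 1000, RHS = 1000 → holds
(4, 7): LHS = 1331, RHS = 1331 → holds
(6, 7): LHS = 2197, RHS = 2197 → holds

Every pair satisfies the claim.

Answer: All pairs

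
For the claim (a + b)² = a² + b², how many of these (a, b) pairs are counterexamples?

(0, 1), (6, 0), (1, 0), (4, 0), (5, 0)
Testing each pair:
(0, 1): LHS = 1, RHS = 1 → satisfies claim
(6, 0): LHS = 36, RHS = 36 → satisfies claim
(1, 0): LHS = 1, RHS = 1 → satisfies claim
(4, 0): LHS = 16, RHS = 16 → satisfies claim
(5, 0): LHS = 25, RHS = 25 → satisfies claim

That makes 0 counterexamples.

Answer: 0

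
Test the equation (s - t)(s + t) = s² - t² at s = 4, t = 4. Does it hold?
Holds

Substituting s = 4, t = 4:

LHS = (4 - 4)(4 + 4) = 0
RHS = 4² - 4² = 0

LHS = RHS, so the equation holds at this point.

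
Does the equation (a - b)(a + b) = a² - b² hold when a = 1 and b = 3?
Holds

Substituting a = 1, b = 3:

LHS = (1 - 3)(1 + 3) = -8
RHS = 1² - 3² = -8

LHS = RHS, so the equation holds at this point.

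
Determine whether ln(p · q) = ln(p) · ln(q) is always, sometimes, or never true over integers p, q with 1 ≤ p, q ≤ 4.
Sometimes true

It holds at (p, q) = (1, 1) (both sides equal 0), but fails at (p, q) = (3, 4) (LHS = ln(12) ≈ 2.485, RHS = ln(3)·ln(4) ≈ 1.523).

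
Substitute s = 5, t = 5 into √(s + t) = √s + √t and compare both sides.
LHS = √(5 + 5) = √(10) ≈ 3.162
RHS = √5 + √5 = 2·√(5) ≈ 4.472

LHS ≠ RHS (they differ by about 1.31), so the equation does not hold here.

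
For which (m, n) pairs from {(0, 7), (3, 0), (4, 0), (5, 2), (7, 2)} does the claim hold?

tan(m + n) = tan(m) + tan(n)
(0, 7), (3, 0), (4, 0)

Testing each pair:
(0, 7): LHS = tan(7) ≈ 0.8714, RHS = tan(7) ≈ 0.8714 → holds
(3, 0): LHS = tan(3) ≈ -0.1425, RHS = tan(3) ≈ -0.1425 → holds
(4, 0): LHS = tan(4) ≈ 1.158, RHS = tan(4) ≈ 1.158 → holds
(5, 2): LHS = tan(7) ≈ 0.8714, RHS = tan(5) + tan(2) ≈ -5.566 → fails
(7, 2): LHS = tan(9) ≈ -0.4523, RHS = tan(2) + tan(7) ≈ -1.314 → fails

3 of 5 pairs satisfy the claim.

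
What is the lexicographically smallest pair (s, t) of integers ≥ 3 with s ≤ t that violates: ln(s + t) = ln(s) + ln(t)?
(s, t) = (3, 3)

Substituting (3, 3) into the claim:
LHS = ln(3 + 3) = ln(6) ≈ 1.792
RHS = ln(3) + ln(3) = 2·ln(3) ≈ 2.197

Since LHS ≠ RHS, this pair disproves the claim, and no lexicographically smaller pair (s ≤ t, integers ≥ 3) does.

For instance (4, 10) is also a counterexample (LHS = ln(14) ≈ 2.639, RHS = ln(4) + ln(10) ≈ 3.689), but it's lexicographically larger.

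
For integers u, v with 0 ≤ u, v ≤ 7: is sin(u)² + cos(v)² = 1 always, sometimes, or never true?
It holds at (u, v) = (0, 0) (both sides equal 1), but fails at (u, v) = (7, 0) (LHS = sin(7)² + 1 ≈ 1.432, RHS = 1).

Answer: Sometimes true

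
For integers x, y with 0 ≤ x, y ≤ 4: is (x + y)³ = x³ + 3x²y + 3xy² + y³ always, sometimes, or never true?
The identity holds for every pair in the range. For instance at (x, y) = (0, 2): both sides equal 8.

Answer: Always true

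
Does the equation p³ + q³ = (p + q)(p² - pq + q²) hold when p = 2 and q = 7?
Substituting p = 2, q = 7:

LHS = 2³ + 7³ = 351
RHS = (2 + 7)(2² - 2·7 + 7²) = 351

LHS = RHS, so the equation holds at this point.

Answer: Holds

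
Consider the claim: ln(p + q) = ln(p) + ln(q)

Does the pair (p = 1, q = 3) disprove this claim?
Substituting p = 1, q = 3:
LHS = ln(1 + 3) = ln(4) ≈ 1.386
RHS = ln(1) + ln(3) = ln(3) ≈ 1.099

Since LHS ≠ RHS, this pair disproves the claim.

Answer: Yes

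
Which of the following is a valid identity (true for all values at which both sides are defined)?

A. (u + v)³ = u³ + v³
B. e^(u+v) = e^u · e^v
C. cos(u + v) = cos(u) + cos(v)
B

A: fails at (5, 5) — LHS = 1000, RHS = 250.
B: holds — e.g. at (4, 6), both sides equal e^10 ≈ 22026.5.
C: fails at (2, 5) — LHS = cos(7) ≈ 0.7539, RHS = cos(2) + cos(5) ≈ -0.1325.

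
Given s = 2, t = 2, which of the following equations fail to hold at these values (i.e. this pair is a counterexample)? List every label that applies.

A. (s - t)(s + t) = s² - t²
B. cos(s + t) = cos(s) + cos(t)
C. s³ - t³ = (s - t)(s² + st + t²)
Evaluating each claim at the given values:
A. LHS = 0, RHS = 0 → holds here (LHS = RHS)
B. LHS = cos(4) ≈ -0.6536, RHS = 2·cos(2) ≈ -0.8323 → fails here (LHS ≠ RHS)
C. LHS = 0, RHS = 0 → holds here (LHS = RHS)

Answer: B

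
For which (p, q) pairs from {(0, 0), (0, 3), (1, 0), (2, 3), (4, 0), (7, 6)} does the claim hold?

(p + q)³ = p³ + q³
(0, 0), (0, 3), (1, 0), (4, 0)

Testing each pair:
(0, 0): LHS = 0, RHS = 0 → holds
(0, 3): LHS = 27, RHS = 27 → holds
(1, 0): LHS = 1, RHS = 1 → holds
(2, 3): LHS = 125, RHS = 35 → fails
(4, 0): LHS = 64, RHS = 64 → holds
(7, 6): LHS = 2197, RHS = 559 → fails

4 of 6 pairs satisfy the claim.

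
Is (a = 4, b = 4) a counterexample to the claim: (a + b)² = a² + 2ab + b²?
No

Substituting a = 4, b = 4:
LHS = (4 + 4)² = 64
RHS = 4² + 2·4·4 + 4² = 64

The sides agree, so this pair does not disprove the claim.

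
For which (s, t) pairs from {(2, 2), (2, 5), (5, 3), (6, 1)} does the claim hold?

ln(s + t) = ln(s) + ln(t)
(2, 2)

Testing each pair:
(2, 2): LHS = ln(4) ≈ 1.386, RHS = 2·ln(2) ≈ 1.386 → holds
(2, 5): LHS = ln(7) ≈ 1.946, RHS = ln(2) + ln(5) ≈ 2.303 → fails
(5, 3): LHS = ln(8) ≈ 2.079, RHS = ln(3) + ln(5) ≈ 2.708 → fails
(6, 1): LHS = ln(7) ≈ 1.946, RHS = ln(6) ≈ 1.792 → fails

1 of 4 pairs satisfies the claim.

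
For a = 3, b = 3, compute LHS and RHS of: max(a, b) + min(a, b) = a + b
LHS = max(3, 3) + min(3, 3) = 6
RHS = 3 + 3 = 6

LHS = RHS: the two sides agree.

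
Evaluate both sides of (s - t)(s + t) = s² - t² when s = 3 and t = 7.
LHS = (3 - 7)(3 + 7) = -40
RHS = 3² - 7² = -40

LHS = RHS: the two sides agree.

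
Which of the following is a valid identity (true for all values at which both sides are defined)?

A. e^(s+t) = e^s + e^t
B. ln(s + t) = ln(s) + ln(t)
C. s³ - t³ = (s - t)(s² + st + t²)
C

A: fails at (0, 1) — LHS = e ≈ 2.718, RHS = 1 + e ≈ 3.718.
B: fails at (5, 8) — LHS = ln(13) ≈ 2.565, RHS = ln(5) + ln(8) ≈ 3.689.
C: holds — e.g. at (0, 1), both sides equal -1.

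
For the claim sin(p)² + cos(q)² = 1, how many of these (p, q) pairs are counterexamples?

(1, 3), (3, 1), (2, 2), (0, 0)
Testing each pair:
(1, 3): LHS = sin(1)² + cos(3)² ≈ 1.688, RHS = 1 → counterexample
(3, 1): LHS = sin(3)² + cos(1)² ≈ 0.3118, RHS = 1 → counterexample
(2, 2): LHS = cos(2)² + sin(2)² = 1, RHS = 1 → satisfies claim
(0, 0): LHS = 1, RHS = 1 → satisfies claim

That makes 2 counterexamples.

Answer: 2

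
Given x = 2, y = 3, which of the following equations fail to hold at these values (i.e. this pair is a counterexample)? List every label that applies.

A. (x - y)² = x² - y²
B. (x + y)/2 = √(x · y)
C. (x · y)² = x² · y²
A, B

Evaluating each claim at the given values:
A. LHS = 1, RHS = -5 → fails here (LHS ≠ RHS)
B. LHS = 5/2, RHS = √(6) ≈ 2.449 → fails here (LHS ≠ RHS)
C. LHS = 36, RHS = 36 → holds here (LHS = RHS)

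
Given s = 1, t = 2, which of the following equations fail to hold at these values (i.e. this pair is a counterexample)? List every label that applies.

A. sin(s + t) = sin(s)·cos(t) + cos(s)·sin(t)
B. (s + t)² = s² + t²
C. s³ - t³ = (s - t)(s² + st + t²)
B

Evaluating each claim at the given values:
A. LHS = sin(3) ≈ 0.1411, RHS = sin(1)·cos(2) + sin(2)·cos(1) ≈ 0.1411 → holds here (LHS = RHS)
B. LHS = 9, RHS = 5 → fails here (LHS ≠ RHS)
C. LHS = -7, RHS = -7 → holds here (LHS = RHS)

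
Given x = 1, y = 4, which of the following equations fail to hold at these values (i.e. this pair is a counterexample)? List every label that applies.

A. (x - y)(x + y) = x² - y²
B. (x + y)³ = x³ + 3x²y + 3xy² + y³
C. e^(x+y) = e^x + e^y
C

Evaluating each claim at the given values:
A. LHS = -15, RHS = -15 → holds here (LHS = RHS)
B. LHS = 125, RHS = 125 → holds here (LHS = RHS)
C. LHS = e^5 ≈ 148.4, RHS = e + e^4 ≈ 57.32 → fails here (LHS ≠ RHS)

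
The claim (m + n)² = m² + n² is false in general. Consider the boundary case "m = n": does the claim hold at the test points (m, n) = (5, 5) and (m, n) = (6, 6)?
At (5, 5): LHS = 100 ≠ RHS = 50
At (6, 6): LHS = 144 ≠ RHS = 72

Answer: No, fails at both test points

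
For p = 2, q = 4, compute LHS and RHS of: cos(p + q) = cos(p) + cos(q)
LHS = cos(2 + 4) = cos(6) ≈ 0.9602
RHS = cos(2) + cos(4) ≈ -1.07

LHS ≠ RHS (they differ by about 2.03), so the equation does not hold here.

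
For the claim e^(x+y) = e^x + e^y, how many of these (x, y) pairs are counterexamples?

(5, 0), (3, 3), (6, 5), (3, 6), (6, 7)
Testing each pair:
(5, 0): LHS = e^5 ≈ 148.4, RHS = 1 + e^5 ≈ 149.4 → counterexample
(3, 3): LHS = e^6 ≈ 403.4, RHS = 2·e^3 ≈ 40.17 → counterexample
(6, 5): LHS = e^11 ≈ 59874.1, RHS = e^5 + e^6 ≈ 551.8 → counterexample
(3, 6): LHS = e^9 ≈ 8103, RHS = e^3 + e^6 ≈ 423.5 → counterexample
(6, 7): LHS = e^13 ≈ 442413.4, RHS = e^6 + e^7 ≈ 1500 → counterexample

That makes 5 counterexamples.

Answer: 5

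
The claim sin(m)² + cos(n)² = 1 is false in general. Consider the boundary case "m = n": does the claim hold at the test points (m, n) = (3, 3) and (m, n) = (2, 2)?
At (3, 3): LHS = sin(3)² + cos(3)² = 1, RHS = 1 → equal
At (2, 2): LHS = cos(2)² + sin(2)² = 1, RHS = 1 → equal

So the claim does hold at both of these boundary points, even though it is not an identity.

Answer: Yes, holds at both test points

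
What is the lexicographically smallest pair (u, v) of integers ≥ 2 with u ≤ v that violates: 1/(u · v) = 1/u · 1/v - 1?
Substituting (2, 2) into the claim:
LHS = 1/(2 · 2) = 1/4
RHS = 1/2 · 1/2 - 1 = -3/4

Since LHS ≠ RHS, this pair disproves the claim, and no lexicographically smaller pair (u ≤ v, integers ≥ 2) does.

For instance (2, 7) is also a counterexample (LHS = 1/14, RHS = -13/14), but it's lexicographically larger.

Answer: (u, v) = (2, 2)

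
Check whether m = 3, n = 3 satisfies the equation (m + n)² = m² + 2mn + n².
Holds

Substituting m = 3, n = 3:

LHS = (3 + 3)² = 36
RHS = 3² + 2·3·3 + 3² = 36

LHS = RHS, so the equation holds at this point.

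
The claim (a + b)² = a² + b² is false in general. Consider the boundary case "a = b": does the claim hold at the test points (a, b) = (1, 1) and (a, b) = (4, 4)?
No, fails at both test points

At (1, 1): LHS = 4 ≠ RHS = 2
At (4, 4): LHS = 64 ≠ RHS = 32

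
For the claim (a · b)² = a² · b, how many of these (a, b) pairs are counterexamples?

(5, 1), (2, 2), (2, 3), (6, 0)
Testing each pair:
(5, 1): LHS = 25, RHS = 25 → satisfies claim
(2, 2): LHS = 16, RHS = 8 → counterexample
(2, 3): LHS = 36, RHS = 12 → counterexample
(6, 0): LHS = 0, RHS = 0 → satisfies claim

That makes 2 counterexamples.

Answer: 2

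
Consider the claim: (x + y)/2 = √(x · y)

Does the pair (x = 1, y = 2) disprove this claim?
Substituting x = 1, y = 2:
LHS = (1 + 2)/2 = 3/2
RHS = √(1 · 2) = √(2) ≈ 1.414

Since LHS ≠ RHS, this pair disproves the claim.

Answer: Yes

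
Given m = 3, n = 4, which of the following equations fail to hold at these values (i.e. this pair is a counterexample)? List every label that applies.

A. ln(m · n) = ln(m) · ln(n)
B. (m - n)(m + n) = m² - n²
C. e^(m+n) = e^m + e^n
Evaluating each claim at the given values:
A. LHS = ln(12) ≈ 2.485, RHS = ln(3)·ln(4) ≈ 1.523 → fails here (LHS ≠ RHS)
B. LHS = -7, RHS = -7 → holds here (LHS = RHS)
C. LHS = e^7 ≈ 1097, RHS = e^3 + e^4 ≈ 74.68 → fails here (LHS ≠ RHS)

Answer: A, C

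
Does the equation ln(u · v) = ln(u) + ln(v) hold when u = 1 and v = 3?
Holds

Substituting u = 1, v = 3:

LHS = ln(1 · 3) = ln(3) ≈ 1.099
RHS = ln(1) + ln(3) = ln(3) ≈ 1.099

LHS = RHS, so the equation holds at this point.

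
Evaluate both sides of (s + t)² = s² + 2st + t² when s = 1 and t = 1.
LHS = (1 + 1)² = 4
RHS = 1² + 2·1·1 + 1² = 4

LHS = RHS: the two sides agree.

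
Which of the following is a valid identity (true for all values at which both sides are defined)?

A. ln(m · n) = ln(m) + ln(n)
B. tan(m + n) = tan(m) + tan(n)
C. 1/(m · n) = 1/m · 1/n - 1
A

A: holds — e.g. at (2, 7), both sides equal ln(14) ≈ 2.639.
B: fails at (2, 4) — LHS = tan(6) ≈ -0.291, RHS = tan(2) + tan(4) ≈ -1.027.
C: fails at (1, 3) — LHS = 1/3, RHS = -2/3.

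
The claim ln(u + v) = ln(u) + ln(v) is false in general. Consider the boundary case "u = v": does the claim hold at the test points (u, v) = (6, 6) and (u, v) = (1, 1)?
No, fails at both test points

At (6, 6): LHS = ln(12) ≈ 2.485 ≠ RHS = 2·ln(6) ≈ 3.584
At (1, 1): LHS = ln(2) ≈ 0.6931 ≠ RHS = 0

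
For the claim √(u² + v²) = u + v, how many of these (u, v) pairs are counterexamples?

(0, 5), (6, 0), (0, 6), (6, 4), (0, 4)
Testing each pair:
(0, 5): LHS = 5, RHS = 5 → satisfies claim
(6, 0): LHS = 6, RHS = 6 → satisfies claim
(0, 6): LHS = 6, RHS = 6 → satisfies claim
(6, 4): LHS = 2·√(13) ≈ 7.211, RHS = 10 → counterexample
(0, 4): LHS = 4, RHS = 4 → satisfies claim

That makes 1 counterexample.

Answer: 1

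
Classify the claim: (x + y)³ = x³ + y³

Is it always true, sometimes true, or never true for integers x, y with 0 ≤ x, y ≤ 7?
Sometimes true

It holds at (x, y) = (4, 0) (both sides equal 64), but fails at (x, y) = (4, 3) (LHS = 343, RHS = 91).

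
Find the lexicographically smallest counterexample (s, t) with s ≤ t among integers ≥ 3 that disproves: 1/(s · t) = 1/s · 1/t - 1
Substituting (3, 3) into the claim:
LHS = 1/(3 · 3) = 1/9
RHS = 1/3 · 1/3 - 1 = -8/9

Since LHS ≠ RHS, this pair disproves the claim, and no lexicographically smaller pair (s ≤ t, integers ≥ 3) does.

For instance (7, 7) is also a counterexample (LHS = 1/49, RHS = -48/49), but it's lexicographically larger.

Answer: (s, t) = (3, 3)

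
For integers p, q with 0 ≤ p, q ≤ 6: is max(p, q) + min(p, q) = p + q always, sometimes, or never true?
Always true

The identity holds for every pair in the range. For instance at (p, q) = (4, 1): both sides equal 5.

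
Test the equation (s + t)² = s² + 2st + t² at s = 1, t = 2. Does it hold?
Holds

Substituting s = 1, t = 2:

LHS = (1 + 2)² = 9
RHS = 1² + 2·1·2 + 2² = 9

LHS = RHS, so the equation holds at this point.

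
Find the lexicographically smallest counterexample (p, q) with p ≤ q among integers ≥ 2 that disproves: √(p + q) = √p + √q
Substituting (2, 2) into the claim:
LHS = √(2 + 2) = 2
RHS = √2 + √2 = 2·√(2) ≈ 2.828

Since LHS ≠ RHS, this pair disproves the claim, and no lexicographically smaller pair (p ≤ q, integers ≥ 2) does.

For instance (3, 4) is also a counterexample (LHS = √(7) ≈ 2.646, RHS = √(3) + 2 ≈ 3.732), but it's lexicographically larger.

Answer: (p, q) = (2, 2)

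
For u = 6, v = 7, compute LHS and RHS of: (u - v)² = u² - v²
LHS = (6 - 7)² = 1
RHS = 6² - 7² = -13

LHS ≠ RHS, so the equation does not hold here.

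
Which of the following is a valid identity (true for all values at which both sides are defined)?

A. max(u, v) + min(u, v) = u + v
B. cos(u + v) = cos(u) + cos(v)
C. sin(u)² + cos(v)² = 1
A: holds — e.g. at (2, 3), both sides equal 5.
B: fails at (4, 4) — LHS = cos(8) ≈ -0.1455, RHS = 2·cos(4) ≈ -1.307.
C: fails at (6, 7) — LHS = sin(6)² + cos(7)² ≈ 0.6464, RHS = 1.

Answer: A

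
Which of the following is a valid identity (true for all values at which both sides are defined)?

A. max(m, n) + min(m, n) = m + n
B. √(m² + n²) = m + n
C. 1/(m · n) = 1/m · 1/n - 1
A

A: holds — e.g. at (1, 5), both sides equal 6.
B: fails at (4, 6) — LHS = 2·√(13) ≈ 7.211, RHS = 10.
C: fails at (3, 5) — LHS = 1/15, RHS = -14/15.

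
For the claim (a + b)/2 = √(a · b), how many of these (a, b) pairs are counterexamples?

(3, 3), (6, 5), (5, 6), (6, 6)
2

Testing each pair:
(3, 3): LHS = 3, RHS = 3 → satisfies claim
(6, 5): LHS = 11/2, RHS = √(30) ≈ 5.477 → counterexample
(5, 6): LHS = 11/2, RHS = √(30) ≈ 5.477 → counterexample
(6, 6): LHS = 6, RHS = 6 → satisfies claim

That makes 2 counterexamples.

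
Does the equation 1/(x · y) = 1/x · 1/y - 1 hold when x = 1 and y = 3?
Fails

Substituting x = 1, y = 3:

LHS = 1/(1 · 3) = 1/3
RHS = 1/1 · 1/3 - 1 = -2/3

LHS ≠ RHS, so the equation does not hold at this point.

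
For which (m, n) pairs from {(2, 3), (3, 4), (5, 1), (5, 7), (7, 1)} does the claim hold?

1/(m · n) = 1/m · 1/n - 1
Testing each pair:
(2, 3): LHS = 1/6, RHS = -5/6 → fails
(3, 4): LHS = 1/12, RHS = -11/12 → fails
(5, 1): LHS = 1/5, RHS = -4/5 → fails
(5, 7): LHS = 1/35, RHS = -34/35 → fails
(7, 1): LHS = 1/7, RHS = -6/7 → fails

No pair satisfies the claim.

Answer: None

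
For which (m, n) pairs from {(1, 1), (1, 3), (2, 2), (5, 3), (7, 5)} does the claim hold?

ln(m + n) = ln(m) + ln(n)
(2, 2)

Testing each pair:
(1, 1): LHS = ln(2) ≈ 0.6931, RHS = 0 → fails
(1, 3): LHS = ln(4) ≈ 1.386, RHS = ln(3) ≈ 1.099 → fails
(2, 2): LHS = ln(4) ≈ 1.386, RHS = 2·ln(2) ≈ 1.386 → holds
(5, 3): LHS = ln(8) ≈ 2.079, RHS = ln(3) + ln(5) ≈ 2.708 → fails
(7, 5): LHS = ln(12) ≈ 2.485, RHS = ln(5) + ln(7) ≈ 3.555 → fails

1 of 5 pairs satisfies the claim.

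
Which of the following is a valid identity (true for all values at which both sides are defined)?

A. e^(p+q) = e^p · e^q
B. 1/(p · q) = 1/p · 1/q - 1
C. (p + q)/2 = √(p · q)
A: holds — e.g. at (2, 2), both sides equal e^4 ≈ 54.6.
B: fails at (1, 5) — LHS = 1/5, RHS = -4/5.
C: fails at (1, 2) — LHS = 3/2, RHS = √(2) ≈ 1.414.

Answer: A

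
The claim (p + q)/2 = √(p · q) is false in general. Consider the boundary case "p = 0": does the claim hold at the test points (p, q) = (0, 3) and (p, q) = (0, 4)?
No, fails at both test points

At (0, 3): LHS = 3/2 ≠ RHS = 0
At (0, 4): LHS = 2 ≠ RHS = 0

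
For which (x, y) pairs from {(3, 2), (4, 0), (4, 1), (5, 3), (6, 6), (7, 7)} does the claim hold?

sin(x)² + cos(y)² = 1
Testing each pair:
(3, 2): LHS = sin(3)² + cos(2)² ≈ 0.1931, RHS = 1 → fails
(4, 0): LHS = sin(4)² + 1 ≈ 1.573, RHS = 1 → fails
(4, 1): LHS = cos(1)² + sin(4)² ≈ 0.8647, RHS = 1 → fails
(5, 3): LHS = sin(5)² + cos(3)² ≈ 1.9, RHS = 1 → fails
(6, 6): LHS = sin(6)² + cos(6)² = 1, RHS = 1 → holds
(7, 7): LHS = sin(7)² + cos(7)² = 1, RHS = 1 → holds

2 of 6 pairs satisfy the claim.

Answer: (6, 6), (7, 7)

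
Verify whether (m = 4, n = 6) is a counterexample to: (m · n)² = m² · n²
Substituting m = 4, n = 6:
LHS = (4 · 6)² = 576
RHS = 4² · 6² = 576

The sides agree, so this pair does not disprove the claim.

Answer: No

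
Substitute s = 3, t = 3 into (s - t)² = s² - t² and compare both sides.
LHS = (3 - 3)² = 0
RHS = 3² - 3² = 0

LHS = RHS: the two sides agree.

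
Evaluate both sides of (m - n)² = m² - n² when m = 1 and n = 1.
LHS = (1 - 1)² = 0
RHS = 1² - 1² = 0

LHS = RHS: the two sides agree.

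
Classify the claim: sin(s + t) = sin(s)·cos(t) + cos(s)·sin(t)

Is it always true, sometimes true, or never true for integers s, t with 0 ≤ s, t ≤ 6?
Always true

The identity holds for every pair in the range. For instance at (s, t) = (1, 4): both sides equal sin(5) ≈ -0.9589.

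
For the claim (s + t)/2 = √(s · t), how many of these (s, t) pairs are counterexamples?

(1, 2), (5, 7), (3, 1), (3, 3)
3

Testing each pair:
(1, 2): LHS = 3/2, RHS = √(2) ≈ 1.414 → counterexample
(5, 7): LHS = 6, RHS = √(35) ≈ 5.916 → counterexample
(3, 1): LHS = 2, RHS = √(3) ≈ 1.732 → counterexample
(3, 3): LHS = 3, RHS = 3 → satisfies claim

That makes 3 counterexamples.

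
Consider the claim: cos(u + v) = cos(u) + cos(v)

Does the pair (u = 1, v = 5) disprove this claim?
Substituting u = 1, v = 5:
LHS = cos(1 + 5) = cos(6) ≈ 0.9602
RHS = cos(1) + cos(5) ≈ 0.824

Since LHS ≠ RHS, this pair disproves the claim.

Answer: Yes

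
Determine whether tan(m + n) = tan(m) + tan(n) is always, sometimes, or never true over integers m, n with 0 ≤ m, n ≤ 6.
It holds at (m, n) = (0, 6) (both sides equal tan(6) ≈ -0.291), but fails at (m, n) = (6, 5) (LHS = tan(11) ≈ -226, RHS = tan(5) + tan(6) ≈ -3.672).

Answer: Sometimes true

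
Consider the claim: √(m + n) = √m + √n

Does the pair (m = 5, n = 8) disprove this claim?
Substituting m = 5, n = 8:
LHS = √(5 + 8) = √(13) ≈ 3.606
RHS = √5 + √8 = √(5) + 2·√(2) ≈ 5.064

Since LHS ≠ RHS, this pair disproves the claim.

Answer: Yes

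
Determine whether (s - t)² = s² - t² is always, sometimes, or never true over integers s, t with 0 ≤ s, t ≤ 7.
It holds at (s, t) = (1, 1) (both sides equal 0), but fails at (s, t) = (2, 6) (LHS = 16, RHS = -32).

Answer: Sometimes true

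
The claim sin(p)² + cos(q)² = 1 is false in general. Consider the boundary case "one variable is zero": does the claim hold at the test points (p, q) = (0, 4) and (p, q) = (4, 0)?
At (0, 4): LHS = cos(4)² ≈ 0.4272 ≠ RHS = 1
At (4, 0): LHS = sin(4)² + 1 ≈ 1.573 ≠ RHS = 1

Answer: No, fails at both test points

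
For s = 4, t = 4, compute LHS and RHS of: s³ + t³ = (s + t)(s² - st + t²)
LHS = 4³ + 4³ = 128
RHS = (4 + 4)(4² - 4·4 + 4²) = 128

LHS = RHS: the two sides agree.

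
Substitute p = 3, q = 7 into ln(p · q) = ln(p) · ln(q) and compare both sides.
LHS = ln(3 · 7) = ln(21) ≈ 3.045
RHS = ln(3) · ln(7) ≈ 2.138

LHS ≠ RHS (they differ by about 0.9067), so the equation does not hold here.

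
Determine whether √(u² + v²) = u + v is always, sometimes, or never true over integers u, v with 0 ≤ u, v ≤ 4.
It holds at (u, v) = (0, 0) (both sides equal 0), but fails at (u, v) = (3, 3) (LHS = 3·√(2) ≈ 4.243, RHS = 6).

Answer: Sometimes true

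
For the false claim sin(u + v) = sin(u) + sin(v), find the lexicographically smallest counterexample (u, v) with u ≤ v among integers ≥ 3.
(u, v) = (3, 3)

Substituting (3, 3) into the claim:
LHS = sin(3 + 3) = sin(6) ≈ -0.2794
RHS = sin(3) + sin(3) = 2·sin(3) ≈ 0.2822

Since LHS ≠ RHS, this pair disproves the claim, and no lexicographically smaller pair (u ≤ v, integers ≥ 3) does.

For instance (5, 5) is also a counterexample (LHS = sin(10) ≈ -0.544, RHS = 2·sin(5) ≈ -1.918), but it's lexicographically larger.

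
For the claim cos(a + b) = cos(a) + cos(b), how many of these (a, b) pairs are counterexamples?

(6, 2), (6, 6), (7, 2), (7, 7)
Testing each pair:
(6, 2): LHS = cos(8) ≈ -0.1455, RHS = cos(2) + cos(6) ≈ 0.544 → counterexample
(6, 6): LHS = cos(12) ≈ 0.8439, RHS = 2·cos(6) ≈ 1.92 → counterexample
(7, 2): LHS = cos(9) ≈ -0.9111, RHS = cos(2) + cos(7) ≈ 0.3378 → counterexample
(7, 7): LHS = cos(14) ≈ 0.1367, RHS = 2·cos(7) ≈ 1.508 → counterexample

That makes 4 counterexamples.

Answer: 4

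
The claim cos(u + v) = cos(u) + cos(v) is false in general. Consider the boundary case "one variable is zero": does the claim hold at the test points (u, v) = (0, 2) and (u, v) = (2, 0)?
At (0, 2): LHS = cos(2) ≈ -0.4161 ≠ RHS = cos(2) + 1 ≈ 0.5839
At (2, 0): LHS = cos(2) ≈ -0.4161 ≠ RHS = cos(2) + 1 ≈ 0.5839

Answer: No, fails at both test points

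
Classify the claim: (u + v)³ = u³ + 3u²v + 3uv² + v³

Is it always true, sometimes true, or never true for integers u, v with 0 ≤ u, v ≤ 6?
The identity holds for every pair in the range. For instance at (u, v) = (2, 4): both sides equal 216.

Answer: Always true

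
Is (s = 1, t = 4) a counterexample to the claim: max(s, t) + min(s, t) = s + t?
Substituting s = 1, t = 4:
LHS = max(1, 4) + min(1, 4) = 5
RHS = 1 + 4 = 5

The sides agree, so this pair does not disprove the claim.

Answer: No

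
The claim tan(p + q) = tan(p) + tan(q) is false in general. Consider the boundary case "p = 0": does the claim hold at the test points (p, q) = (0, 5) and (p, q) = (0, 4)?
Yes, holds at both test points

At (0, 5): LHS = tan(5) ≈ -3.381, RHS = tan(5) ≈ -3.381 → equal
At (0, 4): LHS = tan(4) ≈ 1.158, RHS = tan(4) ≈ 1.158 → equal

So the claim does hold at both of these boundary points, even though it is not an identity.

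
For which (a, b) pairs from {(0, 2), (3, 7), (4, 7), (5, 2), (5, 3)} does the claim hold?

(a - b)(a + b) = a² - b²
Testing each pair:
(0, 2): LHS = -4, RHS = -4 → holds
(3, 7): LHS = -40, RHS = -40 → holds
(4, 7): LHS = -33, RHS = -33 → holds
(5, 2): LHS = 21, RHS = 21 → holds
(5, 3): LHS = 16, RHS = 16 → holds

Every pair satisfies the claim.

Answer: All pairs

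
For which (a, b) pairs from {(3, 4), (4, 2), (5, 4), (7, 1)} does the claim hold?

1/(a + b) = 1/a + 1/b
None

Testing each pair:
(3, 4): LHS = 1/7, RHS = 7/12 → fails
(4, 2): LHS = 1/6, RHS = 3/4 → fails
(5, 4): LHS = 1/9, RHS = 9/20 → fails
(7, 1): LHS = 1/8, RHS = 8/7 → fails

No pair satisfies the claim.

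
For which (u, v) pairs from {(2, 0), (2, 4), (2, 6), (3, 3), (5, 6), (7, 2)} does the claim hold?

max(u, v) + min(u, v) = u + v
All pairs

Testing each pair:
(2, 0): LHS = 2, RHS = 2 → holds
(2, 4): LHS = 6, RHS = 6 → holds
(2, 6): LHS = 8, RHS = 8 → holds
(3, 3): LHS = 6, RHS = 6 → holds
(5, 6): LHS = 11, RHS = 11 → holds
(7, 2): LHS = 9, RHS = 9 → holds

Every pair satisfies the claim.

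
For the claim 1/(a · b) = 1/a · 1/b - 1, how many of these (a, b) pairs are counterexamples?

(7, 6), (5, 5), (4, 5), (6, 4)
Testing each pair:
(7, 6): LHS = 1/42, RHS = -41/42 → counterexample
(5, 5): LHS = 1/25, RHS = -24/25 → counterexample
(4, 5): LHS = 1/20, RHS = -19/20 → counterexample
(6, 4): LHS = 1/24, RHS = -23/24 → counterexample

That makes 4 counterexamples.

Answer: 4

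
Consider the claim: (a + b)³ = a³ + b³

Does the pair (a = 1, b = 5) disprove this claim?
Substituting a = 1, b = 5:
LHS = (1 + 5)³ = 216
RHS = 1³ + 5³ = 126

Since LHS ≠ RHS, this pair disproves the claim.

Answer: Yes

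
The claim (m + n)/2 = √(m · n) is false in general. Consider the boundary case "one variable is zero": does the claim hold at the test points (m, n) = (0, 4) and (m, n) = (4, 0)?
At (0, 4): LHS = 2 ≠ RHS = 0
At (4, 0): LHS = 2 ≠ RHS = 0

Answer: No, fails at both test points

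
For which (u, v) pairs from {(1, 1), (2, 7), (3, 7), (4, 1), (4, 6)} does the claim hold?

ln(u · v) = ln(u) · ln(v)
(1, 1)

Testing each pair:
(1, 1): LHS = 0, RHS = 0 → holds
(2, 7): LHS = ln(14) ≈ 2.639, RHS = ln(2)·ln(7) ≈ 1.349 → fails
(3, 7): LHS = ln(21) ≈ 3.045, RHS = ln(3)·ln(7) ≈ 2.138 → fails
(4, 1): LHS = ln(4) ≈ 1.386, RHS = 0 → fails
(4, 6): LHS = ln(24) ≈ 3.178, RHS = ln(4)·ln(6) ≈ 2.484 → fails

1 of 5 pairs satisfies the claim.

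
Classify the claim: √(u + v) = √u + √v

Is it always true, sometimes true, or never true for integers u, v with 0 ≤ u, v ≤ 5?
Sometimes true

It holds at (u, v) = (4, 0) (both sides equal 2), but fails at (u, v) = (4, 4) (LHS = 2·√(2) ≈ 2.828, RHS = 4).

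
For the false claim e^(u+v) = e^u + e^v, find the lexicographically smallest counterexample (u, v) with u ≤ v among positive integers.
(u, v) = (1, 1)

Substituting (1, 1) into the claim:
LHS = e^(1+1) = e^2 ≈ 7.389
RHS = e^1 + e^1 = 2·e ≈ 5.437

Since LHS ≠ RHS, this pair disproves the claim, and no lexicographically smaller pair (u ≤ v, positive integers) does.

For instance (4, 6) is also a counterexample (LHS = e^10 ≈ 22026.5, RHS = e^4 + e^6 ≈ 458), but it's lexicographically larger.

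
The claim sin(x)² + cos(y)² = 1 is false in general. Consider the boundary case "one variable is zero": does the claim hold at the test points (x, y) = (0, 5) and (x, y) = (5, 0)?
At (0, 5): LHS = cos(5)² ≈ 0.08046 ≠ RHS = 1
At (5, 0): LHS = sin(5)² + 1 ≈ 1.92 ≠ RHS = 1

Answer: No, fails at both test points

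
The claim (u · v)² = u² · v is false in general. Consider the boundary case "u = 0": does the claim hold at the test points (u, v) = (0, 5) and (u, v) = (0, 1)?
At (0, 5): LHS = 0, RHS = 0 → equal
At (0, 1): LHS = 0, RHS = 0 → equal

So the claim does hold at both of these boundary points, even though it is not an identity.

Answer: Yes, holds at both test points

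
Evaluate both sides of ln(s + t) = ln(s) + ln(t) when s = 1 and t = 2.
LHS = ln(1 + 2) = ln(3) ≈ 1.099
RHS = ln(1) + ln(2) = ln(2) ≈ 0.6931

LHS ≠ RHS (they differ by about 0.4055), so the equation does not hold here.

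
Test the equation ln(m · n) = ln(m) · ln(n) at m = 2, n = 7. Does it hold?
Substituting m = 2, n = 7:

LHS = ln(2 · 7) = ln(14) ≈ 2.639
RHS = ln(2) · ln(7) ≈ 1.349

LHS ≠ RHS, so the equation does not hold at this point.

Answer: Fails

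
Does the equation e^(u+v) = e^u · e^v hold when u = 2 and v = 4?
Holds

Substituting u = 2, v = 4:

LHS = e^(2+4) = e^6 ≈ 403.4
RHS = e^2 · e^4 = e^6 ≈ 403.4

LHS = RHS, so the equation holds at this point.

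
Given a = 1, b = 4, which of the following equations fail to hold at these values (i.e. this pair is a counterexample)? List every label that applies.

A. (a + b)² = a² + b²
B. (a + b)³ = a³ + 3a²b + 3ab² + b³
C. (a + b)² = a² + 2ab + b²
Evaluating each claim at the given values:
A. LHS = 25, RHS = 17 → fails here (LHS ≠ RHS)
B. LHS = 125, RHS = 125 → holds here (LHS = RHS)
C. LHS = 25, RHS = 25 → holds here (LHS = RHS)

Answer: A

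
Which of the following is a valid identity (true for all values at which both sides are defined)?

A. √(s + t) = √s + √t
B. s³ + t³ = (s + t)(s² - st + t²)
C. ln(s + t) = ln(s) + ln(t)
B

A: fails at (2, 7) — LHS = 3, RHS = √(2) + √(7) ≈ 4.06.
B: holds — e.g. at (2, 4), both sides equal 72.
C: fails at (3, 5) — LHS = ln(8) ≈ 2.079, RHS = ln(3) + ln(5) ≈ 2.708.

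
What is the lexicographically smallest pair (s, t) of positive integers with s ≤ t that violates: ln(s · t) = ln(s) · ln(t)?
(s, t) = (1, 2)

Substituting (1, 2) into the claim:
LHS = ln(1 · 2) = ln(2) ≈ 0.6931
RHS = ln(1) · ln(2) = 0

Since LHS ≠ RHS, this pair disproves the claim, and no lexicographically smaller pair (s ≤ t, positive integers) does.

For instance (6, 7) is also a counterexample (LHS = ln(42) ≈ 3.738, RHS = ln(6)·ln(7) ≈ 3.487), but it's lexicographically larger.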